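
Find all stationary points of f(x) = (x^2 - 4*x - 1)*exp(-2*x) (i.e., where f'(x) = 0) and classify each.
f'(x) = 2*(-x^2 + 5*x - 1)*exp(-2*x)

Solve f'(x) = 0:
  f'(x) = (-2*x^2 + 10*x - 2)·exp(-2*x) and exp(-2*x) > 0 for every x, so f'(x) = 0 ⇔ -2*x^2 + 10*x - 2 = 0.
  Factor: -2*x^2 + 10*x - 2 = -2*(x^2 - 5*x + 1); x^2 - 5*x + 1 = 0 has no rational roots; quadratic formula: x = (5 ± √21)/2.
  ⇒ x = 5/2 - sqrt(21)/2 ≈ 0.2087, sqrt(21)/2 + 5/2 ≈ 4.7913

f''(x) = 2*(2*x^2 - 12*x + 7)*exp(-2*x)
Second-derivative test at each critical point:
  f''(0.2087) = 6.0375 > 0 → local minimum
  f''(4.7913) = -0.0006 < 0 → local maximum

Critical points: x = 5/2 - sqrt(21)/2 ≈ 0.2087 (local minimum); x = sqrt(21)/2 + 5/2 ≈ 4.7913 (local maximum)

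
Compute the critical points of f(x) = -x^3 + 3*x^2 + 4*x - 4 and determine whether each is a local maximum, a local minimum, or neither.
f'(x) = -3*x^2 + 6*x + 4

Solve f'(x) = 0:
  3*x^2 - 6*x - 4 = 0 has no rational roots; quadratic formula: x = (6 ± √84)/6.
  ⇒ x = 1 - sqrt(21)/3 ≈ -0.5275, 1 + sqrt(21)/3 ≈ 2.5275

f''(x) = 6 - 6*x
Second-derivative test at each critical point:
  f''(-0.5275) = 9.1652 > 0 → local minimum
  f''(2.5275) = -9.1652 < 0 → local maximum

Critical points: x = 1 - sqrt(21)/3 ≈ -0.5275 (local minimum); x = 1 + sqrt(21)/3 ≈ 2.5275 (local maximum)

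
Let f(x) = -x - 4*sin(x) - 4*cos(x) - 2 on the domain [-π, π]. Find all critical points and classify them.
f'(x) = -4*sqrt(2)*cos(x + pi/4) - 1

Solve f'(x) = 0 on [-π, π]:
  f'(x) = 0 ⇔ 4*sin(x) - 4*cos(x) = 1. Write the left side as R·cos(x + φ) with R = √((-4)² + (-4)²) = 4*sqrt(2), cos φ = -sqrt(2)/2, sin φ = -sqrt(2)/2; then cos(x + φ) = sqrt(2)/8. Solve for x and keep the solutions lying in [-π, π].
  ⇒ x = -pi + atan((1 - sqrt(31))/(-sqrt(31) - 1)) ≈ -2.5339, atan((1 + sqrt(31))/(-1 + sqrt(31))) ≈ 0.9631

f''(x) = 4*sqrt(2)*sin(x + pi/4)
Second-derivative test at each critical point:
  f''(-2.5339) = -5.5678 < 0 → local maximum
  f''(0.9631) = 5.5678 > 0 → local minimum

Critical points: x = -pi + atan((1 - sqrt(31))/(-sqrt(31) - 1)) ≈ -2.5339 (local maximum); x = atan((1 + sqrt(31))/(-1 + sqrt(31))) ≈ 0.9631 (local minimum)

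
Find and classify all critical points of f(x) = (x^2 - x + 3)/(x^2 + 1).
f'(x) = (x^2 - 4*x - 1)/(x^4 + 2*x^2 + 1)

Solve f'(x) = 0:
  f'(x) = (x^2 - 4*x - 1)/(x^2 + 1)^2; the denominator is positive wherever f is defined, so f'(x) = 0 ⇔ x^2 - 4*x - 1 = 0.
  x^2 - 4*x - 1 = 0 has no rational roots; quadratic formula: x = (4 ± √20)/2.
  ⇒ x = 2 - sqrt(5) ≈ -0.2361, 2 + sqrt(5) ≈ 4.2361

f''(x) = 2*(-x^3 + 6*x^2 + 3*x - 2)/(x^6 + 3*x^4 + 3*x^2 + 1)
Second-derivative test at each critical point:
  f''(-0.2361) = -4.0125 < 0 → local maximum
  f''(4.2361) = 0.0125 > 0 → local minimum

Critical points: x = 2 - sqrt(5) ≈ -0.2361 (local maximum); x = 2 + sqrt(5) ≈ 4.2361 (local minimum)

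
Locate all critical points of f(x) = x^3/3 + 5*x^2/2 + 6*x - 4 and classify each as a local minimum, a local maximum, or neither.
f'(x) = x^2 + 5*x + 6

Solve f'(x) = 0:
  Factor: x^2 + 5*x + 6 = (x + 2)*(x + 3) = 0.
  ⇒ x = -3, -2

f''(x) = 2*x + 5
Second-derivative test at each critical point:
  f''(-3) = -1 < 0 → local maximum
  f''(-2) = 1 > 0 → local minimum

Critical points: x = -3 (local maximum); x = -2 (local minimum)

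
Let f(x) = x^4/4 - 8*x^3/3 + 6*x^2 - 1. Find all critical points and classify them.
f'(x) = x*(x^2 - 8*x + 12)

Solve f'(x) = 0:
  Factor: x^3 - 8*x^2 + 12*x = x*(x - 6)*(x - 2) = 0.
  ⇒ x = 0, 2, 6

f''(x) = 3*x^2 - 16*x + 12
Second-derivative test at each critical point:
  f''(0) = 12 > 0 → local minimum
  f''(2) = -8 < 0 → local maximum
  f''(6) = 24 > 0 → local minimum

Critical points: x = 0 (local minimum); x = 2 (local maximum); x = 6 (local minimum)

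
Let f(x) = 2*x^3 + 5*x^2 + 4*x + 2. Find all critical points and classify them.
f'(x) = 6*x^2 + 10*x + 4

Solve f'(x) = 0:
  Factor: 6*x^2 + 10*x + 4 = 2*(x + 1)*(3*x + 2) = 0.
  ⇒ x = -1, -2/3

f''(x) = 12*x + 10
Second-derivative test at each critical point:
  f''(-1) = -2 < 0 → local maximum
  f''(-2/3) = 2 > 0 → local minimum

Critical points: x = -1 (local maximum); x = -2/3 (local minimum)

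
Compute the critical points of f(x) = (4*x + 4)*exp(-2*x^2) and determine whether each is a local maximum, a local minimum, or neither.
f'(x) = 4*(-4*x*(x + 1) + 1)*exp(-2*x^2)

Solve f'(x) = 0:
  f'(x) = (-16*x^2 - 16*x + 4)·exp(-2*x^2) and exp(-2*x^2) > 0 for every x, so f'(x) = 0 ⇔ -16*x^2 - 16*x + 4 = 0.
  Factor: -16*x^2 - 16*x + 4 = -4*(4*x^2 + 4*x - 1); 4*x^2 + 4*x - 1 = 0 has no rational roots; quadratic formula: x = (-4 ± √32)/8.
  ⇒ x = -sqrt(2)/2 - 1/2 ≈ -1.2071, -1/2 + sqrt(2)/2 ≈ 0.2071

f''(x) = 16*(4*x^2*(x + 1) - 3*x - 1)*exp(-2*x^2)
Second-derivative test at each critical point:
  f''(-1.2071) = 1.2275 > 0 → local minimum
  f''(0.2071) = -20.7672 < 0 → local maximum

Critical points: x = -sqrt(2)/2 - 1/2 ≈ -1.2071 (local minimum); x = -1/2 + sqrt(2)/2 ≈ 0.2071 (local maximum)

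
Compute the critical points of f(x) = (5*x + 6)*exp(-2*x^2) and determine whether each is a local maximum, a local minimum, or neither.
f'(x) = (-4*x*(5*x + 6) + 5)*exp(-2*x^2)

Solve f'(x) = 0:
  f'(x) = (-20*x^2 - 24*x + 5)·exp(-2*x^2) and exp(-2*x^2) > 0 for every x, so f'(x) = 0 ⇔ -20*x^2 - 24*x + 5 = 0.
  20*x^2 + 24*x - 5 = 0 has no rational roots; quadratic formula: x = (-24 ± √976)/40.
  ⇒ x = -sqrt(61)/10 - 3/5 ≈ -1.3810, -3/5 + sqrt(61)/10 ≈ 0.1810

f''(x) = 4*(4*x^2*(5*x + 6) - 15*x - 6)*exp(-2*x^2)
Second-derivative test at each critical point:
  f''(-1.3810) = 0.6889 > 0 → local minimum
  f''(0.1810) = -29.2591 < 0 → local maximum

Critical points: x = -sqrt(61)/10 - 3/5 ≈ -1.3810 (local minimum); x = -3/5 + sqrt(61)/10 ≈ 0.1810 (local maximum)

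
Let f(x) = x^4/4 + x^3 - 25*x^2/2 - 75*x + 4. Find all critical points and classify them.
f'(x) = x^3 + 3*x^2 - 25*x - 75

Solve f'(x) = 0:
  Factor: x^3 + 3*x^2 - 25*x - 75 = (x - 5)*(x + 3)*(x + 5) = 0.
  ⇒ x = -5, -3, 5

f''(x) = 3*x^2 + 6*x - 25
Second-derivative test at each critical point:
  f''(-5) = 20 > 0 → local minimum
  f''(-3) = -16 < 0 → local maximum
  f''(5) = 80 > 0 → local minimum

Critical points: x = -5 (local minimum); x = -3 (local maximum); x = 5 (local minimum)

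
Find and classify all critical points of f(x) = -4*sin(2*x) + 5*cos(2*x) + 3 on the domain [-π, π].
f'(x) = -10*sin(2*x) - 8*cos(2*x)

Solve f'(x) = 0 on [-π, π]:
  f'(x) = 0 ⇔ -4*cos(2*x) = 5*sin(2*x) ⇔ tan(2*x) = -4/5, i.e. 2*x = arctan(-4/5) + nπ; keep the solutions lying in [-π, π].
  ⇒ x = -pi/2 - atan(4/5)/2 ≈ -1.9082, -atan(4/5)/2 ≈ -0.3374, -atan(4/5)/2 + pi/2 ≈ 1.2334, pi - atan(4/5)/2 ≈ 2.8042

f''(x) = 16*sin(2*x) - 20*cos(2*x)
Second-derivative test at each critical point:
  f''(-1.9082) = 25.6125 > 0 → local minimum
  f''(-0.3374) = -25.6125 < 0 → local maximum
  f''(1.2334) = 25.6125 > 0 → local minimum
  f''(2.8042) = -25.6125 < 0 → local maximum

Critical points: x = -pi/2 - atan(4/5)/2 ≈ -1.9082 (local minimum); x = -atan(4/5)/2 ≈ -0.3374 (local maximum); x = -atan(4/5)/2 + pi/2 ≈ 1.2334 (local minimum); x = pi - atan(4/5)/2 ≈ 2.8042 (local maximum)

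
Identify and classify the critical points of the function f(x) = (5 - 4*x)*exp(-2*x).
f'(x) = 2*(4*x - 7)*exp(-2*x)

Solve f'(x) = 0:
  f'(x) = (8*x - 14)·exp(-2*x) and exp(-2*x) > 0 for every x, so f'(x) = 0 ⇔ 8*x - 14 = 0.
  Factor: 8*x - 14 = 2*(4*x - 7) = 0.
  ⇒ x = 7/4

f''(x) = 4*(9 - 4*x)*exp(-2*x)
Second-derivative test at each critical point:
  f''(7/4) = 0.2416 > 0 → local minimum

Critical points: x = 7/4 (local minimum)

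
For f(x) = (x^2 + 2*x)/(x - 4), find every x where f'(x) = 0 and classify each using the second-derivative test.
f'(x) = (x^2 - 8*x - 8)/(x^2 - 8*x + 16)

Solve f'(x) = 0:
  f'(x) = (x^2 - 8*x - 8)/(x - 4)^2; the denominator is positive wherever f is defined, so f'(x) = 0 ⇔ x^2 - 8*x - 8 = 0.
  x^2 - 8*x - 8 = 0 has no rational roots; quadratic formula: x = (8 ± √96)/2.
  ⇒ x = 4 - 2*sqrt(6) ≈ -0.8990, 4 + 2*sqrt(6) ≈ 8.8990

f''(x) = 48/(x^3 - 12*x^2 + 48*x - 64)
Second-derivative test at each critical point:
  f''(-0.8990) = -0.4082 < 0 → local maximum
  f''(8.8990) = 0.4082 > 0 → local minimum

Critical points: x = 4 - 2*sqrt(6) ≈ -0.8990 (local maximum); x = 4 + 2*sqrt(6) ≈ 8.8990 (local minimum)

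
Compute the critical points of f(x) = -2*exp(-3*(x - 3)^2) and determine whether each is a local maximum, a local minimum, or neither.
f'(x) = 12*(x - 3)*exp(-3*(x - 3)^2)

Solve f'(x) = 0:
  f'(x) = (12*x - 36)·exp(-3*(x - 3)^2) and exp(-3*(x - 3)^2) > 0 for every x, so f'(x) = 0 ⇔ 12*x - 36 = 0.
  Factor: 12*x - 36 = 12*(x - 3) = 0.
  ⇒ x = 3

f''(x) = 12*(1 - 6*(x - 3)^2)*exp(-3*(x - 3)^2)
Second-derivative test at each critical point:
  f''(3) = 12 > 0 → local minimum

Critical points: x = 3 (local minimum)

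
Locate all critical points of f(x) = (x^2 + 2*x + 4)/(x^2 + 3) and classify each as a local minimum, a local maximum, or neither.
f'(x) = 2*(-x^2 - x + 3)/(x^4 + 6*x^2 + 9)

Solve f'(x) = 0:
  f'(x) = -2*(x^2 + x - 3)/(x^2 + 3)^2; the denominator is positive wherever f is defined, so f'(x) = 0 ⇔ -2*x^2 - 2*x + 6 = 0.
  Factor: -2*x^2 - 2*x + 6 = -2*(x^2 + x - 3); x^2 + x - 3 = 0 has no rational roots; quadratic formula: x = (-1 ± √13)/2.
  ⇒ x = -sqrt(13)/2 - 1/2 ≈ -2.3028, -1/2 + sqrt(13)/2 ≈ 1.3028

f''(x) = 2*(2*x^3 + 3*x^2 - 18*x - 3)/(x^6 + 9*x^4 + 27*x^2 + 27)
Second-derivative test at each critical point:
  f''(-2.3028) = 0.1046 > 0 → local minimum
  f''(1.3028) = -0.3268 < 0 → local maximum

Critical points: x = -sqrt(13)/2 - 1/2 ≈ -2.3028 (local minimum); x = -1/2 + sqrt(13)/2 ≈ 1.3028 (local maximum)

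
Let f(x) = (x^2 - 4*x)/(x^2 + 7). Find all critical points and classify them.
f'(x) = 2*(2*x^2 + 7*x - 14)/(x^4 + 14*x^2 + 49)

Solve f'(x) = 0:
  f'(x) = 2*(2*x^2 + 7*x - 14)/(x^2 + 7)^2; the denominator is positive wherever f is defined, so f'(x) = 0 ⇔ 4*x^2 + 14*x - 28 = 0.
  Factor: 4*x^2 + 14*x - 28 = 2*(2*x^2 + 7*x - 14); 2*x^2 + 7*x - 14 = 0 has no rational roots; quadratic formula: x = (-7 ± √161)/4.
  ⇒ x = -sqrt(161)/4 - 7/4 ≈ -4.9221, -7/4 + sqrt(161)/4 ≈ 1.4221

f''(x) = 2*(-4*x^3 - 21*x^2 + 84*x + 49)/(x^6 + 21*x^4 + 147*x^2 + 343)
Second-derivative test at each critical point:
  f''(-4.9221) = -0.0260 < 0 → local maximum
  f''(1.4221) = 0.3117 > 0 → local minimum

Critical points: x = -sqrt(161)/4 - 7/4 ≈ -4.9221 (local maximum); x = -7/4 + sqrt(161)/4 ≈ 1.4221 (local minimum)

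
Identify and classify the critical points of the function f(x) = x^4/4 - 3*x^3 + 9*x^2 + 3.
f'(x) = x*(x^2 - 9*x + 18)

Solve f'(x) = 0:
  Factor: x^3 - 9*x^2 + 18*x = x*(x - 6)*(x - 3) = 0.
  ⇒ x = 0, 3, 6

f''(x) = 3*x^2 - 18*x + 18
Second-derivative test at each critical point:
  f''(0) = 18 > 0 → local minimum
  f''(3) = -9 < 0 → local maximum
  f''(6) = 18 > 0 → local minimum

Critical points: x = 0 (local minimum); x = 3 (local maximum); x = 6 (local minimum)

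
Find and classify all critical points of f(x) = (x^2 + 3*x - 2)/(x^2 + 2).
f'(x) = (-3*x^2 + 8*x + 6)/(x^4 + 4*x^2 + 4)

Solve f'(x) = 0:
  f'(x) = -(3*x^2 - 8*x - 6)/(x^2 + 2)^2; the denominator is positive wherever f is defined, so f'(x) = 0 ⇔ -3*x^2 + 8*x + 6 = 0.
  3*x^2 - 8*x - 6 = 0 has no rational roots; quadratic formula: x = (8 ± √136)/6.
  ⇒ x = 4/3 - sqrt(34)/3 ≈ -0.6103, 4/3 + sqrt(34)/3 ≈ 3.2770

f''(x) = 2*(3*x^3 - 12*x^2 - 18*x + 8)/(x^6 + 6*x^4 + 12*x^2 + 8)
Second-derivative test at each critical point:
  f''(-0.6103) = 2.0719 > 0 → local minimum
  f''(3.2770) = -0.0719 < 0 → local maximum

Critical points: x = 4/3 - sqrt(34)/3 ≈ -0.6103 (local minimum); x = 4/3 + sqrt(34)/3 ≈ 3.2770 (local maximum)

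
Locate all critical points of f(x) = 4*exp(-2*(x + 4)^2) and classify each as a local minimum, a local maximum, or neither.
f'(x) = 16*(-x - 4)*exp(-2*(x + 4)^2)

Solve f'(x) = 0:
  f'(x) = (-16*x - 64)·exp(-2*(x + 4)^2) and exp(-2*(x + 4)^2) > 0 for every x, so f'(x) = 0 ⇔ -16*x - 64 = 0.
  Factor: -16*x - 64 = -16*(x + 4) = 0.
  ⇒ x = -4

f''(x) = 16*(4*(x + 4)^2 - 1)*exp(-2*(x + 4)^2)
Second-derivative test at each critical point:
  f''(-4) = -16 < 0 → local maximum

Critical points: x = -4 (local maximum)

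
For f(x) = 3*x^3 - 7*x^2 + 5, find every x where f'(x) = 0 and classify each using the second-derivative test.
f'(x) = x*(9*x - 14)

Solve f'(x) = 0:
  Factor: 9*x^2 - 14*x = x*(9*x - 14) = 0.
  ⇒ x = 0, 14/9

f''(x) = 18*x - 14
Second-derivative test at each critical point:
  f''(0) = -14 < 0 → local maximum
  f''(14/9) = 14 > 0 → local minimum

Critical points: x = 0 (local maximum); x = 14/9 (local minimum)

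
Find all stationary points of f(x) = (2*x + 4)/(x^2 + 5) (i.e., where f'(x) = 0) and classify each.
f'(x) = 2*(x^2 - 2*x*(x + 2) + 5)/(x^2 + 5)^2

Solve f'(x) = 0:
  f'(x) = -2*(x - 1)*(x + 5)/(x^2 + 5)^2; the denominator is positive wherever f is defined, so f'(x) = 0 ⇔ -2*x^2 - 8*x + 10 = 0.
  Factor: -2*x^2 - 8*x + 10 = -2*(x - 1)*(x + 5) = 0.
  ⇒ x = -5, 1

f''(x) = 4*(4*x^2*(x + 2) - (3*x + 2)*(x^2 + 5))/(x^2 + 5)^3
Second-derivative test at each critical point:
  f''(-5) = 1/75 > 0 → local minimum
  f''(1) = -1/3 < 0 → local maximum

Critical points: x = -5 (local minimum); x = 1 (local maximum)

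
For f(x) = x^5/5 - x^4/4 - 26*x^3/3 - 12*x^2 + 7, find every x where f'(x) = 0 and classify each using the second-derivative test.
f'(x) = x*(x^3 - x^2 - 26*x - 24)

Solve f'(x) = 0:
  Factor: x^4 - x^3 - 26*x^2 - 24*x = x*(x - 6)*(x + 1)*(x + 4) = 0.
  ⇒ x = -4, -1, 0, 6

f''(x) = 4*x^3 - 3*x^2 - 52*x - 24
Second-derivative test at each critical point:
  f''(-4) = -120 < 0 → local maximum
  f''(-1) = 21 > 0 → local minimum
  f''(0) = -24 < 0 → local maximum
  f''(6) = 420 > 0 → local minimum

Critical points: x = -4 (local maximum); x = -1 (local minimum); x = 0 (local maximum); x = 6 (local minimum)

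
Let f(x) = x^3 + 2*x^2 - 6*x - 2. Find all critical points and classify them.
f'(x) = 3*x^2 + 4*x - 6

Solve f'(x) = 0:
  3*x^2 + 4*x - 6 = 0 has no rational roots; quadratic formula: x = (-4 ± √88)/6.
  ⇒ x = -sqrt(22)/3 - 2/3 ≈ -2.2301, -2/3 + sqrt(22)/3 ≈ 0.8968

f''(x) = 6*x + 4
Second-derivative test at each critical point:
  f''(-2.2301) = -9.3808 < 0 → local maximum
  f''(0.8968) = 9.3808 > 0 → local minimum

Critical points: x = -sqrt(22)/3 - 2/3 ≈ -2.2301 (local maximum); x = -2/3 + sqrt(22)/3 ≈ 0.8968 (local minimum)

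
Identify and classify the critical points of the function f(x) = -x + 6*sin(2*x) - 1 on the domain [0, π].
f'(x) = 12*cos(2*x) - 1

Solve f'(x) = 0 on [0, π]:
  f'(x) = 0 ⇔ cos(2*x) = 1/12, i.e. 2*x = ±arccos(1/12) + 2nπ; keep the solutions lying in [0, π].
  ⇒ x = acos(1/12)/2 ≈ 0.7437, pi - acos(1/12)/2 ≈ 2.3979

f''(x) = -24*sin(2*x)
Second-derivative test at each critical point:
  f''(0.7437) = -23.9165 < 0 → local maximum
  f''(2.3979) = 23.9165 > 0 → local minimum

Critical points: x = acos(1/12)/2 ≈ 0.7437 (local maximum); x = pi - acos(1/12)/2 ≈ 2.3979 (local minimum)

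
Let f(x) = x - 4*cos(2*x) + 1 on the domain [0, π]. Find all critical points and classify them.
f'(x) = 8*sin(2*x) + 1

Solve f'(x) = 0 on [0, π]:
  f'(x) = 0 ⇔ sin(2*x) = -1/8, i.e. 2*x = arcsin(-1/8) + 2nπ or 2*x = π − arcsin(-1/8) + 2nπ; keep the solutions lying in [0, π].
  ⇒ x = asin(1/8)/2 + pi/2 ≈ 1.6335, pi - asin(1/8)/2 ≈ 3.0789

f''(x) = 16*cos(2*x)
Second-derivative test at each critical point:
  f''(1.6335) = -15.8745 < 0 → local maximum
  f''(3.0789) = 15.8745 > 0 → local minimum

Critical points: x = asin(1/8)/2 + pi/2 ≈ 1.6335 (local maximum); x = pi - asin(1/8)/2 ≈ 3.0789 (local minimum)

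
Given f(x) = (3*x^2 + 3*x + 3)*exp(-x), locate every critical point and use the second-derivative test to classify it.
f'(x) = 3*x*(1 - x)*exp(-x)

Solve f'(x) = 0:
  f'(x) = (-3*x^2 + 3*x)·exp(-x) and exp(-x) > 0 for every x, so f'(x) = 0 ⇔ -3*x^2 + 3*x = 0.
  Factor: -3*x^2 + 3*x = -3*x*(x - 1) = 0.
  ⇒ x = 0, 1

f''(x) = 3*(x^2 - 3*x + 1)*exp(-x)
Second-derivative test at each critical point:
  f''(0) = 3 > 0 → local minimum
  f''(1) = -1.1036 < 0 → local maximum

Critical points: x = 0 (local minimum); x = 1 (local maximum)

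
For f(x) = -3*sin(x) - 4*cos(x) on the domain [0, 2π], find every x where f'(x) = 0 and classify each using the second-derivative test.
f'(x) = 4*sin(x) - 3*cos(x)

Solve f'(x) = 0 on [0, 2π]:
  f'(x) = 0 ⇔ -3*cos(x) = -4*sin(x) ⇔ tan(x) = 3/4, i.e. x = arctan(3/4) + nπ; keep the solutions lying in [0, 2π].
  ⇒ x = atan(3/4) ≈ 0.6435, atan(3/4) + pi ≈ 3.7851

f''(x) = 3*sin(x) + 4*cos(x)
Second-derivative test at each critical point:
  f''(0.6435) = 5 > 0 → local minimum
  f''(3.7851) = -5 < 0 → local maximum

Critical points: x = atan(3/4) ≈ 0.6435 (local minimum); x = atan(3/4) + pi ≈ 3.7851 (local maximum)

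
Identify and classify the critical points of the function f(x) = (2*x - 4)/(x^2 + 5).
f'(x) = 2*(x^2 - 2*x*(x - 2) + 5)/(x^2 + 5)^2

Solve f'(x) = 0:
  f'(x) = -2*(x - 5)*(x + 1)/(x^2 + 5)^2; the denominator is positive wherever f is defined, so f'(x) = 0 ⇔ -2*x^2 + 8*x + 10 = 0.
  Factor: -2*x^2 + 8*x + 10 = -2*(x - 5)*(x + 1) = 0.
  ⇒ x = -1, 5

f''(x) = 4*(4*x^2*(x - 2) + (2 - 3*x)*(x^2 + 5))/(x^2 + 5)^3
Second-derivative test at each critical point:
  f''(-1) = 1/3 > 0 → local minimum
  f''(5) = -1/75 < 0 → local maximum

Critical points: x = -1 (local minimum); x = 5 (local maximum)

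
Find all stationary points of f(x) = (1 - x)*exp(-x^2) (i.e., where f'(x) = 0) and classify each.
f'(x) = (2*x*(x - 1) - 1)*exp(-x^2)

Solve f'(x) = 0:
  f'(x) = (2*x^2 - 2*x - 1)·exp(-x^2) and exp(-x^2) > 0 for every x, so f'(x) = 0 ⇔ 2*x^2 - 2*x - 1 = 0.
  2*x^2 - 2*x - 1 = 0 has no rational roots; quadratic formula: x = (2 ± √12)/4.
  ⇒ x = 1/2 - sqrt(3)/2 ≈ -0.3660, 1/2 + sqrt(3)/2 ≈ 1.3660

f''(x) = 2*(2*x^2*(1 - x) + 3*x - 1)*exp(-x^2)
Second-derivative test at each critical point:
  f''(-0.3660) = -3.0297 < 0 → local maximum
  f''(1.3660) = 0.5360 > 0 → local minimum

Critical points: x = 1/2 - sqrt(3)/2 ≈ -0.3660 (local maximum); x = 1/2 + sqrt(3)/2 ≈ 1.3660 (local minimum)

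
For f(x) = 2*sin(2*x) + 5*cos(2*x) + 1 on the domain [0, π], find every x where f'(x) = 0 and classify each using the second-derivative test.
f'(x) = -10*sin(2*x) + 4*cos(2*x)

Solve f'(x) = 0 on [0, π]:
  f'(x) = 0 ⇔ 2*cos(2*x) = 5*sin(2*x) ⇔ tan(2*x) = 2/5, i.e. 2*x = arctan(2/5) + nπ; keep the solutions lying in [0, π].
  ⇒ x = atan(2/5)/2 ≈ 0.1903, atan(2/5)/2 + pi/2 ≈ 1.7610

f''(x) = -8*sin(2*x) - 20*cos(2*x)
Second-derivative test at each critical point:
  f''(0.1903) = -21.5407 < 0 → local maximum
  f''(1.7610) = 21.5407 > 0 → local minimum

Critical points: x = atan(2/5)/2 ≈ 0.1903 (local maximum); x = atan(2/5)/2 + pi/2 ≈ 1.7610 (local minimum)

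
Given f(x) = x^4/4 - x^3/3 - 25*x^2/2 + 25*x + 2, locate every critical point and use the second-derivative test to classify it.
f'(x) = x^3 - x^2 - 25*x + 25

Solve f'(x) = 0:
  Factor: x^3 - x^2 - 25*x + 25 = (x - 5)*(x - 1)*(x + 5) = 0.
  ⇒ x = -5, 1, 5

f''(x) = 3*x^2 - 2*x - 25
Second-derivative test at each critical point:
  f''(-5) = 60 > 0 → local minimum
  f''(1) = -24 < 0 → local maximum
  f''(5) = 40 > 0 → local minimum

Critical points: x = -5 (local minimum); x = 1 (local maximum); x = 5 (local minimum)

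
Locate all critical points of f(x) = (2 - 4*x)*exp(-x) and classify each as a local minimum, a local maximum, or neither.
f'(x) = 2*(2*x - 3)*exp(-x)

Solve f'(x) = 0:
  f'(x) = (4*x - 6)·exp(-x) and exp(-x) > 0 for every x, so f'(x) = 0 ⇔ 4*x - 6 = 0.
  Factor: 4*x - 6 = 2*(2*x - 3) = 0.
  ⇒ x = 3/2

f''(x) = 2*(5 - 2*x)*exp(-x)
Second-derivative test at each critical point:
  f''(3/2) = 0.8925 > 0 → local minimum

Critical points: x = 3/2 (local minimum)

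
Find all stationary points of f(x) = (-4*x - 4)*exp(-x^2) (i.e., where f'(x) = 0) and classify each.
f'(x) = 4*(2*x*(x + 1) - 1)*exp(-x^2)

Solve f'(x) = 0:
  f'(x) = (8*x^2 + 8*x - 4)·exp(-x^2) and exp(-x^2) > 0 for every x, so f'(x) = 0 ⇔ 8*x^2 + 8*x - 4 = 0.
  Factor: 8*x^2 + 8*x - 4 = 4*(2*x^2 + 2*x - 1); 2*x^2 + 2*x - 1 = 0 has no rational roots; quadratic formula: x = (-2 ± √12)/4.
  ⇒ x = -sqrt(3)/2 - 1/2 ≈ -1.3660, -1/2 + sqrt(3)/2 ≈ 0.3660

f''(x) = 8*(-2*x^2*(x + 1) + 3*x + 1)*exp(-x^2)
Second-derivative test at each critical point:
  f''(-1.3660) = -2.1441 < 0 → local maximum
  f''(0.3660) = 12.1190 > 0 → local minimum

Critical points: x = -sqrt(3)/2 - 1/2 ≈ -1.3660 (local maximum); x = -1/2 + sqrt(3)/2 ≈ 0.3660 (local minimum)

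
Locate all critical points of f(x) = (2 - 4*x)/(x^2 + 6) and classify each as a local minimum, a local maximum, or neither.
f'(x) = 4*(x^2 - x - 6)/(x^4 + 12*x^2 + 36)

Solve f'(x) = 0:
  f'(x) = 4*(x - 3)*(x + 2)/(x^2 + 6)^2; the denominator is positive wherever f is defined, so f'(x) = 0 ⇔ 4*x^2 - 4*x - 24 = 0.
  Factor: 4*x^2 - 4*x - 24 = 4*(x - 3)*(x + 2) = 0.
  ⇒ x = -2, 3

f''(x) = 4*(4*x^2*(1 - 2*x) + (6*x - 1)*(x^2 + 6))/(x^2 + 6)^3
Second-derivative test at each critical point:
  f''(-2) = -1/5 < 0 → local maximum
  f''(3) = 4/45 > 0 → local minimum

Critical points: x = -2 (local maximum); x = 3 (local minimum)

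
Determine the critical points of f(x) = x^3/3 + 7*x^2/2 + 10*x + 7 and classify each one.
f'(x) = x^2 + 7*x + 10

Solve f'(x) = 0:
  Factor: x^2 + 7*x + 10 = (x + 2)*(x + 5) = 0.
  ⇒ x = -5, -2

f''(x) = 2*x + 7
Second-derivative test at each critical point:
  f''(-5) = -3 < 0 → local maximum
  f''(-2) = 3 > 0 → local minimum

Critical points: x = -5 (local maximum); x = -2 (local minimum)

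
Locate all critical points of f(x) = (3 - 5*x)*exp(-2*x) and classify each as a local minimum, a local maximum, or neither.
f'(x) = (10*x - 11)*exp(-2*x)

Solve f'(x) = 0:
  f'(x) = (10*x - 11)·exp(-2*x) and exp(-2*x) > 0 for every x, so f'(x) = 0 ⇔ 10*x - 11 = 0.
  10*x - 11 = 0.
  ⇒ x = 11/10

f''(x) = 4*(8 - 5*x)*exp(-2*x)
Second-derivative test at each critical point:
  f''(11/10) = 1.1080 > 0 → local minimum

Critical points: x = 11/10 (local minimum)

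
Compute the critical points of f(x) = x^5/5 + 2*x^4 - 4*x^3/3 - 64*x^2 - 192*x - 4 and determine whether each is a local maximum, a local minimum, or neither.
f'(x) = x^4 + 8*x^3 - 4*x^2 - 128*x - 192

Solve f'(x) = 0:
  Factor: x^4 + 8*x^3 - 4*x^2 - 128*x - 192 = (x - 4)*(x + 2)*(x + 4)*(x + 6) = 0.
  ⇒ x = -6, -4, -2, 4

f''(x) = 4*x^3 + 24*x^2 - 8*x - 128
Second-derivative test at each critical point:
  f''(-6) = -80 < 0 → local maximum
  f''(-4) = 32 > 0 → local minimum
  f''(-2) = -48 < 0 → local maximum
  f''(4) = 480 > 0 → local minimum

Critical points: x = -6 (local maximum); x = -4 (local minimum); x = -2 (local maximum); x = 4 (local minimum)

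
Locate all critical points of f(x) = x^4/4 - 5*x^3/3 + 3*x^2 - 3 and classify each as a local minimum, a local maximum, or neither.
f'(x) = x*(x^2 - 5*x + 6)

Solve f'(x) = 0:
  Factor: x^3 - 5*x^2 + 6*x = x*(x - 3)*(x - 2) = 0.
  ⇒ x = 0, 2, 3

f''(x) = 3*x^2 - 10*x + 6
Second-derivative test at each critical point:
  f''(0) = 6 > 0 → local minimum
  f''(2) = -2 < 0 → local maximum
  f''(3) = 3 > 0 → local minimum

Critical points: x = 0 (local minimum); x = 2 (local maximum); x = 3 (local minimum)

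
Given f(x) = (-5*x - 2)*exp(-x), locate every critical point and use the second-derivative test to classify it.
f'(x) = (5*x - 3)*exp(-x)

Solve f'(x) = 0:
  f'(x) = (5*x - 3)·exp(-x) and exp(-x) > 0 for every x, so f'(x) = 0 ⇔ 5*x - 3 = 0.
  5*x - 3 = 0.
  ⇒ x = 3/5

f''(x) = (8 - 5*x)*exp(-x)
Second-derivative test at each critical point:
  f''(3/5) = 2.7441 > 0 → local minimum

Critical points: x = 3/5 (local minimum)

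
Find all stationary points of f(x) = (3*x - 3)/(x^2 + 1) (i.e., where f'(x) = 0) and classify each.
f'(x) = 3*(x^2 - 2*x*(x - 1) + 1)/(x^2 + 1)^2

Solve f'(x) = 0:
  f'(x) = -3*(x^2 - 2*x - 1)/(x^2 + 1)^2; the denominator is positive wherever f is defined, so f'(x) = 0 ⇔ -3*x^2 + 6*x + 3 = 0.
  Factor: -3*x^2 + 6*x + 3 = -3*(x^2 - 2*x - 1); x^2 - 2*x - 1 = 0 has no rational roots; quadratic formula: x = (2 ± √8)/2.
  ⇒ x = 1 - sqrt(2) ≈ -0.4142, 1 + sqrt(2) ≈ 2.4142

f''(x) = 6*(4*x^2*(x - 1) + (1 - 3*x)*(x^2 + 1))/(x^2 + 1)^3
Second-derivative test at each critical point:
  f''(-0.4142) = 6.1820 > 0 → local minimum
  f''(2.4142) = -0.1820 < 0 → local maximum

Critical points: x = 1 - sqrt(2) ≈ -0.4142 (local minimum); x = 1 + sqrt(2) ≈ 2.4142 (local maximum)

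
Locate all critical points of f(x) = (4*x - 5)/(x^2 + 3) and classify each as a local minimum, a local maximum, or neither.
f'(x) = 2*(-2*x^2 + 5*x + 6)/(x^4 + 6*x^2 + 9)

Solve f'(x) = 0:
  f'(x) = -2*(2*x^2 - 5*x - 6)/(x^2 + 3)^2; the denominator is positive wherever f is defined, so f'(x) = 0 ⇔ -4*x^2 + 10*x + 12 = 0.
  Factor: -4*x^2 + 10*x + 12 = -2*(2*x^2 - 5*x - 6); 2*x^2 - 5*x - 6 = 0 has no rational roots; quadratic formula: x = (5 ± √73)/4.
  ⇒ x = 5/4 - sqrt(73)/4 ≈ -0.8860, 5/4 + sqrt(73)/4 ≈ 3.3860

f''(x) = 2*(4*x^2*(4*x - 5) + (5 - 12*x)*(x^2 + 3))/(x^2 + 3)^3
Second-derivative test at each critical point:
  f''(-0.8860) = 1.1928 > 0 → local minimum
  f''(3.3860) = -0.0817 < 0 → local maximum

Critical points: x = 5/4 - sqrt(73)/4 ≈ -0.8860 (local minimum); x = 5/4 + sqrt(73)/4 ≈ 3.3860 (local maximum)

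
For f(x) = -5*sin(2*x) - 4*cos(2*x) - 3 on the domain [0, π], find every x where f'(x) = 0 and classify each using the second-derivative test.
f'(x) = 8*sin(2*x) - 10*cos(2*x)

Solve f'(x) = 0 on [0, π]:
  f'(x) = 0 ⇔ -5*cos(2*x) = -4*sin(2*x) ⇔ tan(2*x) = 5/4, i.e. 2*x = arctan(5/4) + nπ; keep the solutions lying in [0, π].
  ⇒ x = atan(5/4)/2 ≈ 0.4480, atan(5/4)/2 + pi/2 ≈ 2.0188

f''(x) = 20*sin(2*x) + 16*cos(2*x)
Second-derivative test at each critical point:
  f''(0.4480) = 25.6125 > 0 → local minimum
  f''(2.0188) = -25.6125 < 0 → local maximum

Critical points: x = atan(5/4)/2 ≈ 0.4480 (local minimum); x = atan(5/4)/2 + pi/2 ≈ 2.0188 (local maximum)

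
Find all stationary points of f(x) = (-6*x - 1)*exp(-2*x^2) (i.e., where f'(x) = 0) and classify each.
f'(x) = 2*(2*x*(6*x + 1) - 3)*exp(-2*x^2)

Solve f'(x) = 0:
  f'(x) = (24*x^2 + 4*x - 6)·exp(-2*x^2) and exp(-2*x^2) > 0 for every x, so f'(x) = 0 ⇔ 24*x^2 + 4*x - 6 = 0.
  Factor: 24*x^2 + 4*x - 6 = 2*(12*x^2 + 2*x - 3); 12*x^2 + 2*x - 3 = 0 has no rational roots; quadratic formula: x = (-2 ± √148)/24.
  ⇒ x = -sqrt(37)/12 - 1/12 ≈ -0.5902, -1/12 + sqrt(37)/12 ≈ 0.4236

f''(x) = 4*(-24*x^3 - 4*x^2 + 18*x + 1)*exp(-2*x^2)
Second-derivative test at each critical point:
  f''(-0.5902) = -12.1219 < 0 → local maximum
  f''(0.4236) = 16.9954 > 0 → local minimum

Critical points: x = -sqrt(37)/12 - 1/12 ≈ -0.5902 (local maximum); x = -1/12 + sqrt(37)/12 ≈ 0.4236 (local minimum)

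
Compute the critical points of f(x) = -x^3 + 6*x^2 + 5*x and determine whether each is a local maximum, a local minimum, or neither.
f'(x) = -3*x^2 + 12*x + 5

Solve f'(x) = 0:
  3*x^2 - 12*x - 5 = 0 has no rational roots; quadratic formula: x = (12 ± √204)/6.
  ⇒ x = 2 - sqrt(51)/3 ≈ -0.3805, 2 + sqrt(51)/3 ≈ 4.3805

f''(x) = 12 - 6*x
Second-derivative test at each critical point:
  f''(-0.3805) = 14.2829 > 0 → local minimum
  f''(4.3805) = -14.2829 < 0 → local maximum

Critical points: x = 2 - sqrt(51)/3 ≈ -0.3805 (local minimum); x = 2 + sqrt(51)/3 ≈ 4.3805 (local maximum)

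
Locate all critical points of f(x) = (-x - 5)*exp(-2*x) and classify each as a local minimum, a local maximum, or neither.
f'(x) = (2*x + 9)*exp(-2*x)

Solve f'(x) = 0:
  f'(x) = (2*x + 9)·exp(-2*x) and exp(-2*x) > 0 for every x, so f'(x) = 0 ⇔ 2*x + 9 = 0.
  2*x + 9 = 0.
  ⇒ x = -9/2

f''(x) = 4*(-x - 4)*exp(-2*x)
Second-derivative test at each critical point:
  f''(-9/2) = 16206.1679 > 0 → local minimum

Critical points: x = -9/2 (local minimum)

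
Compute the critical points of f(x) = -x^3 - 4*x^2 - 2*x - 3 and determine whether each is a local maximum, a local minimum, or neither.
f'(x) = -3*x^2 - 8*x - 2

Solve f'(x) = 0:
  3*x^2 + 8*x + 2 = 0 has no rational roots; quadratic formula: x = (-8 ± √40)/6.
  ⇒ x = -4/3 - sqrt(10)/3 ≈ -2.3874, -4/3 + sqrt(10)/3 ≈ -0.2792

f''(x) = -6*x - 8
Second-derivative test at each critical point:
  f''(-2.3874) = 6.3246 > 0 → local minimum
  f''(-0.2792) = -6.3246 < 0 → local maximum

Critical points: x = -4/3 - sqrt(10)/3 ≈ -2.3874 (local minimum); x = -4/3 + sqrt(10)/3 ≈ -0.2792 (local maximum)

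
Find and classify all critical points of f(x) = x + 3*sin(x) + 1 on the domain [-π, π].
f'(x) = 3*cos(x) + 1

Solve f'(x) = 0 on [-π, π]:
  f'(x) = 0 ⇔ cos(x) = -1/3, i.e. x = ±arccos(-1/3) + 2nπ; keep the solutions lying in [-π, π].
  ⇒ x = -acos(-1/3) ≈ -1.9106, acos(-1/3) ≈ 1.9106

f''(x) = -3*sin(x)
Second-derivative test at each critical point:
  f''(-1.9106) = 2.8284 > 0 → local minimum
  f''(1.9106) = -2.8284 < 0 → local maximum

Critical points: x = -acos(-1/3) ≈ -1.9106 (local minimum); x = acos(-1/3) ≈ 1.9106 (local maximum)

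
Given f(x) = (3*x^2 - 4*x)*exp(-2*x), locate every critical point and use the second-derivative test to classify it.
f'(x) = 2*(-3*x^2 + 7*x - 2)*exp(-2*x)

Solve f'(x) = 0:
  f'(x) = (-6*x^2 + 14*x - 4)·exp(-2*x) and exp(-2*x) > 0 for every x, so f'(x) = 0 ⇔ -6*x^2 + 14*x - 4 = 0.
  Factor: -6*x^2 + 14*x - 4 = -2*(x - 2)*(3*x - 1) = 0.
  ⇒ x = 1/3, 2

f''(x) = 2*(6*x^2 - 20*x + 11)*exp(-2*x)
Second-derivative test at each critical point:
  f''(1/3) = 5.1342 > 0 → local minimum
  f''(2) = -0.1832 < 0 → local maximum

Critical points: x = 1/3 (local minimum); x = 2 (local maximum)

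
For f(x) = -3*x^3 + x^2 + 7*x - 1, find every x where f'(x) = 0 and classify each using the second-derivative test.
f'(x) = -9*x^2 + 2*x + 7

Solve f'(x) = 0:
  Factor: -9*x^2 + 2*x + 7 = -(x - 1)*(9*x + 7) = 0.
  ⇒ x = -7/9, 1

f''(x) = 2 - 18*x
Second-derivative test at each critical point:
  f''(-7/9) = 16 > 0 → local minimum
  f''(1) = -16 < 0 → local maximum

Critical points: x = -7/9 (local minimum); x = 1 (local maximum)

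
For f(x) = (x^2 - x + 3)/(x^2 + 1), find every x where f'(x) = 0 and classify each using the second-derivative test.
f'(x) = (x^2 - 4*x - 1)/(x^4 + 2*x^2 + 1)

Solve f'(x) = 0:
  f'(x) = (x^2 - 4*x - 1)/(x^2 + 1)^2; the denominator is positive wherever f is defined, so f'(x) = 0 ⇔ x^2 - 4*x - 1 = 0.
  x^2 - 4*x - 1 = 0 has no rational roots; quadratic formula: x = (4 ± √20)/2.
  ⇒ x = 2 - sqrt(5) ≈ -0.2361, 2 + sqrt(5) ≈ 4.2361

f''(x) = 2*(-x^3 + 6*x^2 + 3*x - 2)/(x^6 + 3*x^4 + 3*x^2 + 1)
Second-derivative test at each critical point:
  f''(-0.2361) = -4.0125 < 0 → local maximum
  f''(4.2361) = 0.0125 > 0 → local minimum

Critical points: x = 2 - sqrt(5) ≈ -0.2361 (local maximum); x = 2 + sqrt(5) ≈ 4.2361 (local minimum)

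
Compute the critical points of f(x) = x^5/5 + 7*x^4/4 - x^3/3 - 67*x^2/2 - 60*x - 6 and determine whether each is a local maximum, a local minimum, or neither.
f'(x) = x^4 + 7*x^3 - x^2 - 67*x - 60

Solve f'(x) = 0:
  Factor: x^4 + 7*x^3 - x^2 - 67*x - 60 = (x - 3)*(x + 1)*(x + 4)*(x + 5) = 0.
  ⇒ x = -5, -4, -1, 3

f''(x) = 4*x^3 + 21*x^2 - 2*x - 67
Second-derivative test at each critical point:
  f''(-5) = -32 < 0 → local maximum
  f''(-4) = 21 > 0 → local minimum
  f''(-1) = -48 < 0 → local maximum
  f''(3) = 224 > 0 → local minimum

Critical points: x = -5 (local maximum); x = -4 (local minimum); x = -1 (local maximum); x = 3 (local minimum)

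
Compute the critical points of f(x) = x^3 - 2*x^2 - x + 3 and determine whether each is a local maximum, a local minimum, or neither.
f'(x) = 3*x^2 - 4*x - 1

Solve f'(x) = 0:
  3*x^2 - 4*x - 1 = 0 has no rational roots; quadratic formula: x = (4 ± √28)/6.
  ⇒ x = 2/3 - sqrt(7)/3 ≈ -0.2153, 2/3 + sqrt(7)/3 ≈ 1.5486

f''(x) = 6*x - 4
Second-derivative test at each critical point:
  f''(-0.2153) = -5.2915 < 0 → local maximum
  f''(1.5486) = 5.2915 > 0 → local minimum

Critical points: x = 2/3 - sqrt(7)/3 ≈ -0.2153 (local maximum); x = 2/3 + sqrt(7)/3 ≈ 1.5486 (local minimum)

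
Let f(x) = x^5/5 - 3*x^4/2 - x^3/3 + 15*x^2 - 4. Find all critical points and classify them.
f'(x) = x*(x^3 - 6*x^2 - x + 30)

Solve f'(x) = 0:
  Factor: x^4 - 6*x^3 - x^2 + 30*x = x*(x - 5)*(x - 3)*(x + 2) = 0.
  ⇒ x = -2, 0, 3, 5

f''(x) = 4*x^3 - 18*x^2 - 2*x + 30
Second-derivative test at each critical point:
  f''(-2) = -70 < 0 → local maximum
  f''(0) = 30 > 0 → local minimum
  f''(3) = -30 < 0 → local maximum
  f''(5) = 70 > 0 → local minimum

Critical points: x = -2 (local maximum); x = 0 (local minimum); x = 3 (local maximum); x = 5 (local minimum)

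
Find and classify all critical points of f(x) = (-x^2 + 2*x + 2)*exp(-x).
f'(x) = x*(x - 4)*exp(-x)

Solve f'(x) = 0:
  f'(x) = (x^2 - 4*x)·exp(-x) and exp(-x) > 0 for every x, so f'(x) = 0 ⇔ x^2 - 4*x = 0.
  Factor: x^2 - 4*x = x*(x - 4) = 0.
  ⇒ x = 0, 4

f''(x) = (-x^2 + 6*x - 4)*exp(-x)
Second-derivative test at each critical point:
  f''(0) = -4 < 0 → local maximum
  f''(4) = 0.0733 > 0 → local minimum

Critical points: x = 0 (local maximum); x = 4 (local minimum)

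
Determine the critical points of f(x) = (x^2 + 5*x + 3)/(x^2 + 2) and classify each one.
f'(x) = (-5*x^2 - 2*x + 10)/(x^4 + 4*x^2 + 4)

Solve f'(x) = 0:
  f'(x) = -(5*x^2 + 2*x - 10)/(x^2 + 2)^2; the denominator is positive wherever f is defined, so f'(x) = 0 ⇔ -5*x^2 - 2*x + 10 = 0.
  5*x^2 + 2*x - 10 = 0 has no rational roots; quadratic formula: x = (-2 ± √204)/10.
  ⇒ x = -sqrt(51)/5 - 1/5 ≈ -1.6283, -1/5 + sqrt(51)/5 ≈ 1.2283

f''(x) = 2*(5*x^3 + 3*x^2 - 30*x - 2)/(x^6 + 6*x^4 + 12*x^2 + 8)
Second-derivative test at each critical point:
  f''(-1.6283) = 0.6602 > 0 → local minimum
  f''(1.2283) = -1.1602 < 0 → local maximum

Critical points: x = -sqrt(51)/5 - 1/5 ≈ -1.6283 (local minimum); x = -1/5 + sqrt(51)/5 ≈ 1.2283 (local maximum)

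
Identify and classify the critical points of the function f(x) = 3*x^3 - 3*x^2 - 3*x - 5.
f'(x) = 9*x^2 - 6*x - 3

Solve f'(x) = 0:
  Factor: 9*x^2 - 6*x - 3 = 3*(x - 1)*(3*x + 1) = 0.
  ⇒ x = -1/3, 1

f''(x) = 18*x - 6
Second-derivative test at each critical point:
  f''(-1/3) = -12 < 0 → local maximum
  f''(1) = 12 > 0 → local minimum

Critical points: x = -1/3 (local maximum); x = 1 (local minimum)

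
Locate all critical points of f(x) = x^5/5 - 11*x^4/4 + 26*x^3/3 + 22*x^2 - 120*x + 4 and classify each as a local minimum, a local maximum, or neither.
f'(x) = x^4 - 11*x^3 + 26*x^2 + 44*x - 120

Solve f'(x) = 0:
  Factor: x^4 - 11*x^3 + 26*x^2 + 44*x - 120 = (x - 6)*(x - 5)*(x - 2)*(x + 2) = 0.
  ⇒ x = -2, 2, 5, 6

f''(x) = 4*x^3 - 33*x^2 + 52*x + 44
Second-derivative test at each critical point:
  f''(-2) = -224 < 0 → local maximum
  f''(2) = 48 > 0 → local minimum
  f''(5) = -21 < 0 → local maximum
  f''(6) = 32 > 0 → local minimum

Critical points: x = -2 (local maximum); x = 2 (local minimum); x = 5 (local maximum); x = 6 (local minimum)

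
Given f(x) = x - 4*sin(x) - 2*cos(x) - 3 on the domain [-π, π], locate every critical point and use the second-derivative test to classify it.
f'(x) = 2*sin(x) - 4*cos(x) + 1

Solve f'(x) = 0 on [-π, π]:
  f'(x) = 0 ⇔ 2*sin(x) - 4*cos(x) = -1. Write the left side as R·cos(x + φ) with R = √((-4)² + (-2)²) = 2*sqrt(5), cos φ = -2*sqrt(5)/5, sin φ = -sqrt(5)/5; then cos(x + φ) = -sqrt(5)/10. Solve for x and keep the solutions lying in [-π, π].
  ⇒ x = -pi + atan((-2*sqrt(19) - 1)/(2 - sqrt(19))) ≈ -1.8089, atan((-1 + 2*sqrt(19))/(2 + sqrt(19))) ≈ 0.8816

f''(x) = 4*sin(x) + 2*cos(x)
Second-derivative test at each critical point:
  f''(-1.8089) = -4.3589 < 0 → local maximum
  f''(0.8816) = 4.3589 > 0 → local minimum

Critical points: x = -pi + atan((-2*sqrt(19) - 1)/(2 - sqrt(19))) ≈ -1.8089 (local maximum); x = atan((-1 + 2*sqrt(19))/(2 + sqrt(19))) ≈ 0.8816 (local minimum)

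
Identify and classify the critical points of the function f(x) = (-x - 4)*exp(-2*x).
f'(x) = (2*x + 7)*exp(-2*x)

Solve f'(x) = 0:
  f'(x) = (2*x + 7)·exp(-2*x) and exp(-2*x) > 0 for every x, so f'(x) = 0 ⇔ 2*x + 7 = 0.
  2*x + 7 = 0.
  ⇒ x = -7/2

f''(x) = 4*(-x - 3)*exp(-2*x)
Second-derivative test at each critical point:
  f''(-7/2) = 2193.2663 > 0 → local minimum

Critical points: x = -7/2 (local minimum)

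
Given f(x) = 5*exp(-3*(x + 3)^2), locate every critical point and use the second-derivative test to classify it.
f'(x) = 30*(-x - 3)*exp(-3*(x + 3)^2)

Solve f'(x) = 0:
  f'(x) = (-30*x - 90)·exp(-3*(x + 3)^2) and exp(-3*(x + 3)^2) > 0 for every x, so f'(x) = 0 ⇔ -30*x - 90 = 0.
  Factor: -30*x - 90 = -30*(x + 3) = 0.
  ⇒ x = -3

f''(x) = 30*(6*(x + 3)^2 - 1)*exp(-3*(x + 3)^2)
Second-derivative test at each critical point:
  f''(-3) = -30 < 0 → local maximum

Critical points: x = -3 (local maximum)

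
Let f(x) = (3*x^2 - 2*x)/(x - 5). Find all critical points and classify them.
f'(x) = (3*x^2 - 30*x + 10)/(x^2 - 10*x + 25)

Solve f'(x) = 0:
  f'(x) = (3*x^2 - 30*x + 10)/(x - 5)^2; the denominator is positive wherever f is defined, so f'(x) = 0 ⇔ 3*x^2 - 30*x + 10 = 0.
  3*x^2 - 30*x + 10 = 0 has no rational roots; quadratic formula: x = (30 ± √780)/6.
  ⇒ x = 5 - sqrt(195)/3 ≈ 0.3453, sqrt(195)/3 + 5 ≈ 9.6547

f''(x) = 130/(x^3 - 15*x^2 + 75*x - 125)
Second-derivative test at each critical point:
  f''(0.3453) = -1.2890 < 0 → local maximum
  f''(9.6547) = 1.2890 > 0 → local minimum

Critical points: x = 5 - sqrt(195)/3 ≈ 0.3453 (local maximum); x = sqrt(195)/3 + 5 ≈ 9.6547 (local minimum)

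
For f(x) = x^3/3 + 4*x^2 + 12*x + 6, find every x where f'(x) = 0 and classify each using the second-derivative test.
f'(x) = x^2 + 8*x + 12

Solve f'(x) = 0:
  Factor: x^2 + 8*x + 12 = (x + 2)*(x + 6) = 0.
  ⇒ x = -6, -2

f''(x) = 2*x + 8
Second-derivative test at each critical point:
  f''(-6) = -4 < 0 → local maximum
  f''(-2) = 4 > 0 → local minimum

Critical points: x = -6 (local maximum); x = -2 (local minimum)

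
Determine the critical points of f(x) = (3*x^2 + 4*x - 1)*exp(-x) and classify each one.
f'(x) = (-3*x^2 + 2*x + 5)*exp(-x)

Solve f'(x) = 0:
  f'(x) = (-3*x^2 + 2*x + 5)·exp(-x) and exp(-x) > 0 for every x, so f'(x) = 0 ⇔ -3*x^2 + 2*x + 5 = 0.
  Factor: -3*x^2 + 2*x + 5 = -(x + 1)*(3*x - 5) = 0.
  ⇒ x = -1, 5/3

f''(x) = (3*x^2 - 8*x - 3)*exp(-x)
Second-derivative test at each critical point:
  f''(-1) = 21.7463 > 0 → local minimum
  f''(5/3) = -1.5110 < 0 → local maximum

Critical points: x = -1 (local minimum); x = 5/3 (local maximum)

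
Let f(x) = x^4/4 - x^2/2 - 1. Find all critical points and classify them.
f'(x) = x^3 - x

Solve f'(x) = 0:
  Factor: x^3 - x = x*(x - 1)*(x + 1) = 0.
  ⇒ x = -1, 0, 1

f''(x) = 3*x^2 - 1
Second-derivative test at each critical point:
  f''(-1) = 2 > 0 → local minimum
  f''(0) = -1 < 0 → local maximum
  f''(1) = 2 > 0 → local minimum

Critical points: x = -1 (local minimum); x = 0 (local maximum); x = 1 (local minimum)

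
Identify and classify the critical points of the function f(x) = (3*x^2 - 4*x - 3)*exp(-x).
f'(x) = (-3*x^2 + 10*x - 1)*exp(-x)

Solve f'(x) = 0:
  f'(x) = (-3*x^2 + 10*x - 1)·exp(-x) and exp(-x) > 0 for every x, so f'(x) = 0 ⇔ -3*x^2 + 10*x - 1 = 0.
  3*x^2 - 10*x + 1 = 0 has no rational roots; quadratic formula: x = (10 ± √88)/6.
  ⇒ x = 5/3 - sqrt(22)/3 ≈ 0.1032, sqrt(22)/3 + 5/3 ≈ 3.2301

f''(x) = (3*x^2 - 16*x + 11)*exp(-x)
Second-derivative test at each critical point:
  f''(0.1032) = 8.4611 > 0 → local minimum
  f''(3.2301) = -0.3710 < 0 → local maximum

Critical points: x = 5/3 - sqrt(22)/3 ≈ 0.1032 (local minimum); x = sqrt(22)/3 + 5/3 ≈ 3.2301 (local maximum)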